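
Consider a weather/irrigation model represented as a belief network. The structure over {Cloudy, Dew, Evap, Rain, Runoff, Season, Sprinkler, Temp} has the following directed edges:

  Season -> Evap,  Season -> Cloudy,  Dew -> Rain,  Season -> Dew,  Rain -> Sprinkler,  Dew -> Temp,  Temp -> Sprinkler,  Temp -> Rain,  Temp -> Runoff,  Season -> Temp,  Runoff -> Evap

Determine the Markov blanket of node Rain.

By definition, MB(Rain) is built from Rain's parents, Rain's children, and the co-parents of Rain.
Ch(Rain) = {Sprinkler}.
Parents of Rain: Dew, Temp.
Other parents of Rain's children:
  parents(Sprinkler) \ {Rain} = {Temp}.
Union: {Dew, Temp} ∪ {Sprinkler} ∪ {Temp} = {Dew, Sprinkler, Temp}.

{Dew, Sprinkler, Temp}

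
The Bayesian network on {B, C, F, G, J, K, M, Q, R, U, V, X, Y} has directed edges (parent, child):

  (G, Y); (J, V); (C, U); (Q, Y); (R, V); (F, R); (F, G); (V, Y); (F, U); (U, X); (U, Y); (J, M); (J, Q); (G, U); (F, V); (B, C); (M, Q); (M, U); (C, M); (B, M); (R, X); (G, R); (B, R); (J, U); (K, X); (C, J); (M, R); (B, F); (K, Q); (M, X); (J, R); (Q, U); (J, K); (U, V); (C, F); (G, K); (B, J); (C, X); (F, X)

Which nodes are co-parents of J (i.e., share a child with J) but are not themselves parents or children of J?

{F, G}

Children of J: K, M, Q, R, U, V.
  K: G
  M: B, C
  Q: K, M
  R: B, F, G, M
  U: C, F, G, M, Q
  V: F, R, U
Excluding nodes already adjacent to J (B, C, K, M, Q, R, U, V), the co-parent-only contribution is {F, G}.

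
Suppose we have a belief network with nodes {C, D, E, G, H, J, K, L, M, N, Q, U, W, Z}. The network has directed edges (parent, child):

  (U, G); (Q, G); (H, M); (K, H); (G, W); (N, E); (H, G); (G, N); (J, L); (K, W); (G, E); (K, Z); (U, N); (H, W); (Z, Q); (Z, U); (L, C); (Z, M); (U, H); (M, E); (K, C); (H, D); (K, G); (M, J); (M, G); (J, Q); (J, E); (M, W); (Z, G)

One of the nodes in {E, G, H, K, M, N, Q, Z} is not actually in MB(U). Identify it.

E

The Markov blanket of a node is its parents, its children, and the other parents of its children.
Parents of U: Z.
U has children G, H, N.
Other parents of U's children:
  H: K
  G: H, K, M, Q, Z
  N: G
MB(U) = {G, H, K, M, N, Q, Z}.
E is neither a parent, child, nor co-parent of U, so it does not belong.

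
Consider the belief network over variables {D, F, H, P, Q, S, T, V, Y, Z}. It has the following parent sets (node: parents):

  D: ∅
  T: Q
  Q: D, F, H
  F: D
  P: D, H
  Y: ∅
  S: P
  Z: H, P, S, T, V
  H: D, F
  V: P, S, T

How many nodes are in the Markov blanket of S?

5

A node's Markov blanket = Pa ∪ Ch ∪ (parents of Ch other than the node itself).
Pa(S) = {P}.
S's children: V, Z.
Other parents of S's children:
  V: P, T
  Z: H, P, T, V
MB(S) = {H, P, T, V, Z}, which has 5 nodes.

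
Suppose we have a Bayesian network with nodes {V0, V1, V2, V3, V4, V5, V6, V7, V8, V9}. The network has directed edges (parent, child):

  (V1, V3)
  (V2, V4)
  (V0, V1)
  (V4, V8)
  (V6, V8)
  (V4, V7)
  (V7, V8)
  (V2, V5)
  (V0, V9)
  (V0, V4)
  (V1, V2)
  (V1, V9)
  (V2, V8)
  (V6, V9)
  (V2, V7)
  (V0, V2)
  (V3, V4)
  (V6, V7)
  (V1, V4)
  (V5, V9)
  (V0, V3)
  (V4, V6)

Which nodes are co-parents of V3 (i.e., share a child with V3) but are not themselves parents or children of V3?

Children of V3: V4.
  V4 also has parents V0, V1, V2.
Excluding nodes already adjacent to V3 (V0, V1, V4), the co-parent-only contribution is {V2}.

{V2}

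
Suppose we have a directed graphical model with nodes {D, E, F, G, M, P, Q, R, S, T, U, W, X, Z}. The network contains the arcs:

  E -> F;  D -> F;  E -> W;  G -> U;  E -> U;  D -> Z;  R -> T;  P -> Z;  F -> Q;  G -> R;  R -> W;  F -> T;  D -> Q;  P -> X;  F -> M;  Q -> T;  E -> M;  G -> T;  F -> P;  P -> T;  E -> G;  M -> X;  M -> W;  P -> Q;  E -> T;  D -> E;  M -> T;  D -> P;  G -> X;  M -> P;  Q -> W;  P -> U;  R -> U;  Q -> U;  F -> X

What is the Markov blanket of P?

{D, E, F, G, M, Q, R, T, U, X, Z}

P's children: Q, T, U, X, Z.
P has parents D, F, M.
Co-parents of P (other parents of its children):
  Q's other parents are D, F.
  T also has parents E, F, G, M, Q, R.
  U's other parents are E, G, Q, R.
  parents(X) \ {P} = {F, G, M}.
  Z's other parent is D.
Taking the union gives {D, E, F, G, M, Q, R, T, U, X, Z}.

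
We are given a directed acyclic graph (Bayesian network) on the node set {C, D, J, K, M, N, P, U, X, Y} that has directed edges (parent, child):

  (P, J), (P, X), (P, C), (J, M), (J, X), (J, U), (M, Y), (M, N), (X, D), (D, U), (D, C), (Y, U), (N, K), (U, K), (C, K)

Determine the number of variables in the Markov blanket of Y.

4

By definition, MB(Y) is built from Y's parents, Y's children, and the co-parents of Y.
Y has child U.
Pa(Y) = {M}.
Co-parents of Y (other parents of its children):
  U: D, J
MB(Y) = {D, J, M, U}, which has 4 nodes.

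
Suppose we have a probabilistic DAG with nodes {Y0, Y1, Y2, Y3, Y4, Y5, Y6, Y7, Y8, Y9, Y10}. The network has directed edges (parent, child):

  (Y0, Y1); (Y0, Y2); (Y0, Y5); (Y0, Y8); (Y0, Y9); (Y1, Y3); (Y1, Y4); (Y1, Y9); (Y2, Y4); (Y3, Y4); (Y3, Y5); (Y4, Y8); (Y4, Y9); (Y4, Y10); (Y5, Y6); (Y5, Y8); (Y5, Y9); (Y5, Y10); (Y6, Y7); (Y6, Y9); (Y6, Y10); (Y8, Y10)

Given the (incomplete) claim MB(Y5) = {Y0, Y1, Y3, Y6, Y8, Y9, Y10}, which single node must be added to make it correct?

Y4

The Markov blanket of a node is its parents, its children, and the other parents of its children.
Y5's parents: Y0, Y3.
Children of Y5: Y6, Y8, Y9, Y10.
For each child, the remaining parents (spouses of Y5):
  Y6 has no other parent.
  Y8 also has parents Y0, Y4.
  Y9's other parents are Y0, Y1, Y4, Y6.
  Y10 also has parents Y4, Y6, Y8.
MB(Y5) = {Y0, Y1, Y3, Y4, Y6, Y8, Y9, Y10}.
Comparing with the claimed set, Y4 is missing.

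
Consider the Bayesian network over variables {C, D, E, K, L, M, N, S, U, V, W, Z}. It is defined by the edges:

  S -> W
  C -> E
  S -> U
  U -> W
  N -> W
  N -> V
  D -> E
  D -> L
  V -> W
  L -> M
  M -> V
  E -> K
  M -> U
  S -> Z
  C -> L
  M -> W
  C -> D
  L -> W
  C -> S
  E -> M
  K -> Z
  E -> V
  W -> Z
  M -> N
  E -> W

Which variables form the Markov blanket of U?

{E, L, M, N, S, V, W}

U's children: W.
Pa(U) = {M, S}.
For each child, the remaining parents (spouses of U):
  W: E, L, M, N, S, V
Taking the union gives {E, L, M, N, S, V, W}.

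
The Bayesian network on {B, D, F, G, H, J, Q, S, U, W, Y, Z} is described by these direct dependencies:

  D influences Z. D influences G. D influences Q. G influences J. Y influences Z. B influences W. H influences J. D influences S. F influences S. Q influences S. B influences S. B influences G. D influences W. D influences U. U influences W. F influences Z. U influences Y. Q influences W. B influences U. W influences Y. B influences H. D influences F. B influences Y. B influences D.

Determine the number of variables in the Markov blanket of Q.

Pa(Q) = {D}.
Ch(Q) = {S, W}.
Parents of each child, excluding Q:
  S: B, D, F
  W: B, D, U
MB(Q) = {B, D, F, S, U, W}, which has 6 nodes.

6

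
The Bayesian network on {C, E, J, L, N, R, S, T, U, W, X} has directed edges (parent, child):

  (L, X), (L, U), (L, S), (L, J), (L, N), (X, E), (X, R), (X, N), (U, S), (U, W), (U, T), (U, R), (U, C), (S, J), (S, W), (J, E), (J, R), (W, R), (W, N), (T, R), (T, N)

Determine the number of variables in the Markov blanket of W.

8

Children of W: N, R.
Pa(W) = {S, U}.
Parents of each child, excluding W:
  R's other parents are J, T, U, X.
  N also has parents L, T, X.
MB(W) = {J, L, N, R, S, T, U, X}, which has 8 nodes.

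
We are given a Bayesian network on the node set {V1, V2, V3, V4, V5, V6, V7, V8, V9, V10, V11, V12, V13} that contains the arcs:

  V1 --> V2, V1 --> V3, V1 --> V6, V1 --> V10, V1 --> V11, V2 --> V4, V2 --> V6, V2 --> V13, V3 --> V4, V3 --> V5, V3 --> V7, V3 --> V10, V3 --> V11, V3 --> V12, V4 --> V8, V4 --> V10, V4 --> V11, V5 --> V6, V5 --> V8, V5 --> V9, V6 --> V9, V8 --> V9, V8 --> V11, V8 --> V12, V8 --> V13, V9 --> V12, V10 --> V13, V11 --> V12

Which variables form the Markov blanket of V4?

By definition, MB(V4) is built from V4's parents, V4's children, and the co-parents of V4.
Children of V4: V8, V10, V11.
Parents of V4: V2, V3.
Other parents of V4's children:
  parents(V8) \ {V4} = {V5}.
  parents(V10) \ {V4} = {V1, V3}.
  parents(V11) \ {V4} = {V1, V3, V8}.
MB(V4) = {V1, V2, V3, V5, V8, V10, V11}.

{V1, V2, V3, V5, V8, V10, V11}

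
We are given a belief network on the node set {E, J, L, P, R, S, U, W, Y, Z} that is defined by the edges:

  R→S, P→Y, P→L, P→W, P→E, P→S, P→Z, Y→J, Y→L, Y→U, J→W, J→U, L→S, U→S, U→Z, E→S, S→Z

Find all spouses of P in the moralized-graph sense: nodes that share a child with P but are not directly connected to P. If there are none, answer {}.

{J, R, U}

Children of P: E, L, S, W, Y, Z.
  Y: no additional parents.
  L also has parent Y.
  W also has parent J.
  E: no additional parents.
  parents(S) \ {P} = {E, L, R, U}.
  Z also has parents S, U.
Excluding nodes already adjacent to P (E, L, S, W, Y, Z), the co-parent-only contribution is {J, R, U}.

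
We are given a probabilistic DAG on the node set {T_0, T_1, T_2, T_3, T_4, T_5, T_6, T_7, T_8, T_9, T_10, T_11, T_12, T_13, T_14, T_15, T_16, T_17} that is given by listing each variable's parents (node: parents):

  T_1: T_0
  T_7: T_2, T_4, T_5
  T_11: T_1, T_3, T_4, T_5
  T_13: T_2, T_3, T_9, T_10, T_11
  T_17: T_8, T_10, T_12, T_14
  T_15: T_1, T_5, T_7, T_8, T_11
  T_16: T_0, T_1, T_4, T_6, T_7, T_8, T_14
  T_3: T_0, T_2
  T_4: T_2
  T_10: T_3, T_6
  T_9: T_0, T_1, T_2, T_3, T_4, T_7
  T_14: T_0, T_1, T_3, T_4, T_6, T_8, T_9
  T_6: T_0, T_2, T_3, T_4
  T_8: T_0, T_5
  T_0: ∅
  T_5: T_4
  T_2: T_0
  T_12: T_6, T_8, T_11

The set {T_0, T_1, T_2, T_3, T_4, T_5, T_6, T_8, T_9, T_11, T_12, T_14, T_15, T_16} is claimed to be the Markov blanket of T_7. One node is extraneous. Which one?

A node's Markov blanket = Pa ∪ Ch ∪ (parents of Ch other than the node itself).
T_7 has parents T_2, T_4, T_5.
T_7's children: T_9, T_15, T_16.
For each child, the remaining parents (spouses of T_7):
  parents(T_9) \ {T_7} = {T_0, T_1, T_2, T_3, T_4}.
  T_15's other parents are T_1, T_5, T_8, T_11.
  parents(T_16) \ {T_7} = {T_0, T_1, T_4, T_6, T_8, T_14}.
MB(T_7) = {T_0, T_1, T_2, T_3, T_4, T_5, T_6, T_8, T_9, T_11, T_14, T_15, T_16}.
T_12 is neither a parent, child, nor co-parent of T_7, so it does not belong.

T_12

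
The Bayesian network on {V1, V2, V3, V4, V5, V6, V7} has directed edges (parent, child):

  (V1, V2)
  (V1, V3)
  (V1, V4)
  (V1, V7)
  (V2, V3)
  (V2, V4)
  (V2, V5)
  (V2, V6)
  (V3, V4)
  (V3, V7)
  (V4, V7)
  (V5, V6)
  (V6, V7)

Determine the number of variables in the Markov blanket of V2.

5

By definition, MB(V2) is built from V2's parents, V2's children, and the co-parents of V2.
Parents of V2: V1.
V2's children: V3, V4, V5, V6.
Other parents of V2's children:
  V3 also has parent V1.
  V4 also has parents V1, V3.
  V5 has no other parent.
  parents(V6) \ {V2} = {V5}.
MB(V2) = {V1, V3, V4, V5, V6}, which has 5 nodes.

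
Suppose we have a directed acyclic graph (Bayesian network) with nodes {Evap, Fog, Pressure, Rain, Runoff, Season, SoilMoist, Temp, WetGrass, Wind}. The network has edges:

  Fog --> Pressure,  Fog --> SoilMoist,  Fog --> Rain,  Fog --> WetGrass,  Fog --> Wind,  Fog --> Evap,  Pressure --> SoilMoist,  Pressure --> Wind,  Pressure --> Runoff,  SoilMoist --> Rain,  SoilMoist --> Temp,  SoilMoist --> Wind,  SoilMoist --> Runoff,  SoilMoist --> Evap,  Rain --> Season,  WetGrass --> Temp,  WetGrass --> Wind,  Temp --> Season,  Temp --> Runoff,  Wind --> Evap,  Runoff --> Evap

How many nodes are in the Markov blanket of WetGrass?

WetGrass's parents: Fog.
WetGrass has children Temp, Wind.
For each child, the remaining parents (spouses of WetGrass):
  Temp: SoilMoist
  Wind: Fog, Pressure, SoilMoist
MB(WetGrass) = {Fog, Pressure, SoilMoist, Temp, Wind}, which has 5 nodes.

5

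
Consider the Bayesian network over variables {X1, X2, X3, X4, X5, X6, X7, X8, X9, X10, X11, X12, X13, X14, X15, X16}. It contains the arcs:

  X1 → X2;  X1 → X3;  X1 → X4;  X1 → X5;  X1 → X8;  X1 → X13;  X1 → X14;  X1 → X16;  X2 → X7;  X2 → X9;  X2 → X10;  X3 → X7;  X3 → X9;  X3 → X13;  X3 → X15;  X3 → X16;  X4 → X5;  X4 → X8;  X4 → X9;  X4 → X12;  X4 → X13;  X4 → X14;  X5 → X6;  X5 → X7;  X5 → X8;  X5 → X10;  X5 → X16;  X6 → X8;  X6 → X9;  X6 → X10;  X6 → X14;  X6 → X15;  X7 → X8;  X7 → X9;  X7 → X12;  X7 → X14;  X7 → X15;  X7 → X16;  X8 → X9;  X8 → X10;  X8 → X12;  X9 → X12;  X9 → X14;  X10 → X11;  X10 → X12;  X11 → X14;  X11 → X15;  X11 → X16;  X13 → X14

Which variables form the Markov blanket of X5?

Pa(X5) = {X1, X4}.
X5's children: X6, X7, X8, X10, X16.
Parents of each child, excluding X5:
  X6: —
  X7: X2, X3
  X8: X1, X4, X6, X7
  X10: X2, X6, X8
  X16: X1, X3, X7, X11
Taking the union gives {X1, X2, X3, X4, X6, X7, X8, X10, X11, X16}.

{X1, X2, X3, X4, X6, X7, X8, X10, X11, X16}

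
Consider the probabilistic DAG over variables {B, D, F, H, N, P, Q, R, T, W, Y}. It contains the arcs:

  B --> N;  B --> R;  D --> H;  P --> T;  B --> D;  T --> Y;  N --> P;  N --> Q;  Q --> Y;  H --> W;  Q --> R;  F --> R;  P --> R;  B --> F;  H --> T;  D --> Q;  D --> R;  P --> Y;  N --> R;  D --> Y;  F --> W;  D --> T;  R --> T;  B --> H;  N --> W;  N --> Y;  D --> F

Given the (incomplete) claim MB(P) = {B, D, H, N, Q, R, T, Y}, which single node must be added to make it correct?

F

P has parent N.
P has children R, T, Y.
For each child, the remaining parents (spouses of P):
  R also has parents B, D, F, N, Q.
  T's other parents are D, H, R.
  parents(Y) \ {P} = {D, N, Q, T}.
MB(P) = {B, D, F, H, N, Q, R, T, Y}.
Comparing with the claimed set, F is missing.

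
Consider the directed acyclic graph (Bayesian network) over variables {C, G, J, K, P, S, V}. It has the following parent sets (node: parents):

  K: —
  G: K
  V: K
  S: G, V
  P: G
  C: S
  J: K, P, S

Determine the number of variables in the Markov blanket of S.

6

Parents of S: G, V.
Ch(S) = {C, J}.
Co-parents of S (other parents of its children):
  C: —
  J: K, P
MB(S) = {C, G, J, K, P, V}, which has 6 nodes.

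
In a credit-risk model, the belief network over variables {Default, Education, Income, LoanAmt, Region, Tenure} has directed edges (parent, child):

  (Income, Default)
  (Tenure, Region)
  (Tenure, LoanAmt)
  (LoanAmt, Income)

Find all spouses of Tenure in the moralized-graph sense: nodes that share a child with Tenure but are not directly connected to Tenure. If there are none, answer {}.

Children of Tenure: LoanAmt, Region.
  LoanAmt has no other parent.
  Region has no other parent.
Excluding nodes already adjacent to Tenure (LoanAmt, Region), the co-parent-only contribution is {}.

{}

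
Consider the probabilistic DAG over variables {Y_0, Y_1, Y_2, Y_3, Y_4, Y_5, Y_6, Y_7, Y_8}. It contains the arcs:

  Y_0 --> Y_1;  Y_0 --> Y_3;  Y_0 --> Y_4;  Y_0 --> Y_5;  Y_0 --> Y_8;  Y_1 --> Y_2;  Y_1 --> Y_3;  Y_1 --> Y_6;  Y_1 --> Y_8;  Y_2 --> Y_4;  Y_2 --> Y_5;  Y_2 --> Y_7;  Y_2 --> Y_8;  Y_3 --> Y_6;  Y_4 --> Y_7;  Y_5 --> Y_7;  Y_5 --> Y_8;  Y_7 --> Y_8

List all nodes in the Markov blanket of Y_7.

Ch(Y_7) = {Y_8}.
Y_7's parents: Y_2, Y_4, Y_5.
Co-parents of Y_7 (other parents of its children):
  Y_8's other parents are Y_0, Y_1, Y_2, Y_5.
MB(Y_7) = {Y_0, Y_1, Y_2, Y_4, Y_5, Y_8}.

{Y_0, Y_1, Y_2, Y_4, Y_5, Y_8}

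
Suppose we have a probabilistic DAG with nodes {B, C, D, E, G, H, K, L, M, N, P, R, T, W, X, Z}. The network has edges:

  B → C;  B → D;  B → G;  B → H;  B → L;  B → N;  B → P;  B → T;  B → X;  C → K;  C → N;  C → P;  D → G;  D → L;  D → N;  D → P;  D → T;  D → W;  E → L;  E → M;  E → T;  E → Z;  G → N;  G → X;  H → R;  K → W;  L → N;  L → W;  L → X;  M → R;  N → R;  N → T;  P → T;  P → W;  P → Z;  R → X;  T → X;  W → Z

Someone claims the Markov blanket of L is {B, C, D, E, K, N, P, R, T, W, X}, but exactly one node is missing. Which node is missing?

By definition, MB(L) is built from L's parents, L's children, and the co-parents of L.
Parents of L: B, D, E.
Ch(L) = {N, W, X}.
Parents of each child, excluding L:
  N: B, C, D, G
  W: D, K, P
  X: B, G, R, T
MB(L) = {B, C, D, E, G, K, N, P, R, T, W, X}.
Comparing with the claimed set, G is missing.

G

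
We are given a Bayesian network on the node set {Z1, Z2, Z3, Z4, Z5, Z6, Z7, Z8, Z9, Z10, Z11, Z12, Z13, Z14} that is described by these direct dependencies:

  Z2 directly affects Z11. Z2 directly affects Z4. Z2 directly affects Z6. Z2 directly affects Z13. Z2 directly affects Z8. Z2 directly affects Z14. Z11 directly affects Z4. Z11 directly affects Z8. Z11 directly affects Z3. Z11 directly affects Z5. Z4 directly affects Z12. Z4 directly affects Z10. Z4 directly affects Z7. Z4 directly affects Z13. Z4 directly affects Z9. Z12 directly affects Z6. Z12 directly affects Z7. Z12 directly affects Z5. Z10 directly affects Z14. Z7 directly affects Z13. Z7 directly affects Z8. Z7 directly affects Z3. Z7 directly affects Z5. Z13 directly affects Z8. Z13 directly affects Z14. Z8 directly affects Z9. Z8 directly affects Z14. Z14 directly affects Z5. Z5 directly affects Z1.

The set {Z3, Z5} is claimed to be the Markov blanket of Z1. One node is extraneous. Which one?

The Markov blanket of a node is its parents, its children, and the other parents of its children.
Z1's parents: Z5.
Z1 has no children.
Z1 has no children, so there are no co-parents.
MB(Z1) = {Z5}.
Z3 is neither a parent, child, nor co-parent of Z1, so it does not belong.

Z3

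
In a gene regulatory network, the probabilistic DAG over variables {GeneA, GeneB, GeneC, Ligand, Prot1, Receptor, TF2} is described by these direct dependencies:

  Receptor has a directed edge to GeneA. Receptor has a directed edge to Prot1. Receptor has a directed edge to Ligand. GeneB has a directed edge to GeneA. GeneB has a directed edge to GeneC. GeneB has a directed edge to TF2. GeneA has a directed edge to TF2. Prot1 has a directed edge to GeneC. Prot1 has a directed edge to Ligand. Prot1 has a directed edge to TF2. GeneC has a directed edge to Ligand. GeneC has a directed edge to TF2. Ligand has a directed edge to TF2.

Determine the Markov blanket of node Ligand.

{GeneA, GeneB, GeneC, Prot1, Receptor, TF2}

Recall MB(v) = parents ∪ children ∪ spouses, where spouses are the other parents of v's children.
Ligand's parents: GeneC, Prot1, Receptor.
Ligand has child TF2.
Other parents of Ligand's children:
  TF2: GeneA, GeneB, GeneC, Prot1
MB(Ligand) = {GeneA, GeneB, GeneC, Prot1, Receptor, TF2}.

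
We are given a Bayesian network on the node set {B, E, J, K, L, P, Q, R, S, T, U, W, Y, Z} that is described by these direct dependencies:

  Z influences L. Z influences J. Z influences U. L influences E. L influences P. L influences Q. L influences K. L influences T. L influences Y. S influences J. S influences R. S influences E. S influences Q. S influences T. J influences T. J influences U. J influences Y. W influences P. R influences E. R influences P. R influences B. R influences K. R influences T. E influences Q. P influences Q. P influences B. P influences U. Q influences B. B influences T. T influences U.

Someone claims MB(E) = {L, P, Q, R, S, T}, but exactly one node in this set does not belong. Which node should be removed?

T

E's parents: L, R, S.
Children of E: Q.
Other parents of E's children:
  Q's other parents are L, P, S.
MB(E) = {L, P, Q, R, S}.
T is neither a parent, child, nor co-parent of E, so it does not belong.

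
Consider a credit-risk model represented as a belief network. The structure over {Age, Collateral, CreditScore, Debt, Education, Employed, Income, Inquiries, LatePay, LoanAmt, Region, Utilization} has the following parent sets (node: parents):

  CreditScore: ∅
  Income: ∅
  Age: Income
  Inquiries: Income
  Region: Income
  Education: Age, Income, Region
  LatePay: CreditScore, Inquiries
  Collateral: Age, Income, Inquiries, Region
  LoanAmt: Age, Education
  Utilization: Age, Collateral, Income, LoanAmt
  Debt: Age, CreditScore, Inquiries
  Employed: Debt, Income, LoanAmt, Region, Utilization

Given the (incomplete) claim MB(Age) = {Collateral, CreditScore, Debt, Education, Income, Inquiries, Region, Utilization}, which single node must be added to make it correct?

By definition, MB(Age) is built from Age's parents, Age's children, and the co-parents of Age.
Age's parents: Income.
Ch(Age) = {Collateral, Debt, Education, LoanAmt, Utilization}.
For each child, the remaining parents (spouses of Age):
  Education's other parents are Income, Region.
  parents(Collateral) \ {Age} = {Income, Inquiries, Region}.
  parents(LoanAmt) \ {Age} = {Education}.
  parents(Utilization) \ {Age} = {Collateral, Income, LoanAmt}.
  Debt's other parents are CreditScore, Inquiries.
MB(Age) = {Collateral, CreditScore, Debt, Education, Income, Inquiries, LoanAmt, Region, Utilization}.
Comparing with the claimed set, LoanAmt is missing.

LoanAmt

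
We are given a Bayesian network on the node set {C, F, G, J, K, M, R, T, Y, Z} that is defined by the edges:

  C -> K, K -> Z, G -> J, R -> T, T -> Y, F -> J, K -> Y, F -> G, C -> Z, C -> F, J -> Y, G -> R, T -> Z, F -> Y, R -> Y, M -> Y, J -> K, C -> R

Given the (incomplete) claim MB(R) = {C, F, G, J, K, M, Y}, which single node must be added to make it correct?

Children of R: T, Y.
R's parents: C, G.
For each child, the remaining parents (spouses of R):
  T: no additional parents.
  Y also has parents F, J, K, M, T.
MB(R) = {C, F, G, J, K, M, T, Y}.
Comparing with the claimed set, T is missing.

T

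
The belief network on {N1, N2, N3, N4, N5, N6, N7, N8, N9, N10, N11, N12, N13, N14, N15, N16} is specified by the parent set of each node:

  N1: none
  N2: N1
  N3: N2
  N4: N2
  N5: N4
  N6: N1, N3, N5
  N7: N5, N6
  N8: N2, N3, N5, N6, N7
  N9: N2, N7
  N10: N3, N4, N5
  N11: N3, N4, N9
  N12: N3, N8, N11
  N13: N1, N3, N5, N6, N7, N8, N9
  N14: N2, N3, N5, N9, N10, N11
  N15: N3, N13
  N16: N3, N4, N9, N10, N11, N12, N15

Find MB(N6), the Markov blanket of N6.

The Markov blanket of a node is its parents, its children, and the other parents of its children.
Parents of N6: N1, N3, N5.
N6 has children N7, N8, N13.
For each child, the remaining parents (spouses of N6):
  N7's other parent is N5.
  N8's other parents are N2, N3, N5, N7.
  parents(N13) \ {N6} = {N1, N3, N5, N7, N8, N9}.
Union: {N1, N3, N5} ∪ {N7, N8, N13} ∪ {N1, N2, N3, N5, N7, N8, N9} = {N1, N2, N3, N5, N7, N8, N9, N13}.

{N1, N2, N3, N5, N7, N8, N9, N13}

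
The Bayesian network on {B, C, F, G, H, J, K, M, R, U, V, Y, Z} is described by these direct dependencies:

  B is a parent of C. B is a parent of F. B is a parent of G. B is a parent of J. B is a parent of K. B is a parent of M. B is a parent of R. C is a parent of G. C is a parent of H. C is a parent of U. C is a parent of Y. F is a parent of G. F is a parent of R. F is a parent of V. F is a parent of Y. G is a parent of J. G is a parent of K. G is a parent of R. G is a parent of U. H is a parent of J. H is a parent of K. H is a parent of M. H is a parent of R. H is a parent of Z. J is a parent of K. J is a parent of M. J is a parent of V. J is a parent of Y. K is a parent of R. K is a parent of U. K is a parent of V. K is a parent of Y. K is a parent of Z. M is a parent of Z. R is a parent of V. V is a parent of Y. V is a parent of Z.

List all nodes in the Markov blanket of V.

Pa(V) = {F, J, K, R}.
V has children Y, Z.
Parents of each child, excluding V:
  Y also has parents C, F, J, K.
  parents(Z) \ {V} = {H, K, M}.
So the Markov blanket of V is {C, F, H, J, K, M, R, Y, Z}.

{C, F, H, J, K, M, R, Y, Z}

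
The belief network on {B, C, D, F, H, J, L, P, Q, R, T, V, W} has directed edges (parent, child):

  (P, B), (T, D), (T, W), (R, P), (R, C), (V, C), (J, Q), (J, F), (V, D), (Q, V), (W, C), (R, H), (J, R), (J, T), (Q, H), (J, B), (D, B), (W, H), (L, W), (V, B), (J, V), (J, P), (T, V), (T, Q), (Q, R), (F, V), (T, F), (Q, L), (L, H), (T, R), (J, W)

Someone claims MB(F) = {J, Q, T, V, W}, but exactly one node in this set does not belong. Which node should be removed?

W

Recall MB(v) = parents ∪ children ∪ spouses, where spouses are the other parents of v's children.
F's children: V.
F has parents J, T.
For each child, the remaining parents (spouses of F):
  V also has parents J, Q, T.
MB(F) = {J, Q, T, V}.
W is neither a parent, child, nor co-parent of F, so it does not belong.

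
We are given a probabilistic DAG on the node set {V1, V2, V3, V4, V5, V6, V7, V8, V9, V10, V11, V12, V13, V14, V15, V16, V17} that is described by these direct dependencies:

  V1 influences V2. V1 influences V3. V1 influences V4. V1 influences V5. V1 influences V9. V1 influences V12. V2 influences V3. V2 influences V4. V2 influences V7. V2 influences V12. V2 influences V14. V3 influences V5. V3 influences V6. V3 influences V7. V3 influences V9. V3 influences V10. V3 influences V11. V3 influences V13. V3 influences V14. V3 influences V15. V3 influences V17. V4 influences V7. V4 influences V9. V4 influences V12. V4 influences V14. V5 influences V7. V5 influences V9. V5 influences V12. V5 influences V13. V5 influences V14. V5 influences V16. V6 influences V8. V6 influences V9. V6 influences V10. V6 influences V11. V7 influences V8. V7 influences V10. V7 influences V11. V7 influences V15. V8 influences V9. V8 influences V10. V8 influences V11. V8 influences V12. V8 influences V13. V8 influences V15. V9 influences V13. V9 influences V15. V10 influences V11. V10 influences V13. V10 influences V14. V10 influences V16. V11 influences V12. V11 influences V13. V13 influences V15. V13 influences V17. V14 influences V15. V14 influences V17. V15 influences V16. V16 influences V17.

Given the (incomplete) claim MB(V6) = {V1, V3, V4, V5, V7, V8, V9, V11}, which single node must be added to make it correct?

V10

Parents of V6: V3.
Children of V6: V8, V9, V10, V11.
Co-parents of V6 (other parents of its children):
  V8: V7
  V9: V1, V3, V4, V5, V8
  V10: V3, V7, V8
  V11: V3, V7, V8, V10
MB(V6) = {V1, V3, V4, V5, V7, V8, V9, V10, V11}.
Comparing with the claimed set, V10 is missing.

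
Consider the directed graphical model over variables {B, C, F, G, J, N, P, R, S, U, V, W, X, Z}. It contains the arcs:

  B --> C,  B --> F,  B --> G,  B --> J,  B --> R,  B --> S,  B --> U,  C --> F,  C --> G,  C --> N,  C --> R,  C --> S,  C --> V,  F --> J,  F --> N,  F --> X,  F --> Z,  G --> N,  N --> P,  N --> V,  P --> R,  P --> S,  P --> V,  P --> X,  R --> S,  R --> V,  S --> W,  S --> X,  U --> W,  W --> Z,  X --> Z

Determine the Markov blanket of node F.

{B, C, G, J, N, P, S, W, X, Z}

F's parents: B, C.
F's children: J, N, X, Z.
Co-parents of F (other parents of its children):
  parents(J) \ {F} = {B}.
  parents(N) \ {F} = {C, G}.
  parents(X) \ {F} = {P, S}.
  parents(Z) \ {F} = {W, X}.
MB(F) = {B, C, G, J, N, P, S, W, X, Z}.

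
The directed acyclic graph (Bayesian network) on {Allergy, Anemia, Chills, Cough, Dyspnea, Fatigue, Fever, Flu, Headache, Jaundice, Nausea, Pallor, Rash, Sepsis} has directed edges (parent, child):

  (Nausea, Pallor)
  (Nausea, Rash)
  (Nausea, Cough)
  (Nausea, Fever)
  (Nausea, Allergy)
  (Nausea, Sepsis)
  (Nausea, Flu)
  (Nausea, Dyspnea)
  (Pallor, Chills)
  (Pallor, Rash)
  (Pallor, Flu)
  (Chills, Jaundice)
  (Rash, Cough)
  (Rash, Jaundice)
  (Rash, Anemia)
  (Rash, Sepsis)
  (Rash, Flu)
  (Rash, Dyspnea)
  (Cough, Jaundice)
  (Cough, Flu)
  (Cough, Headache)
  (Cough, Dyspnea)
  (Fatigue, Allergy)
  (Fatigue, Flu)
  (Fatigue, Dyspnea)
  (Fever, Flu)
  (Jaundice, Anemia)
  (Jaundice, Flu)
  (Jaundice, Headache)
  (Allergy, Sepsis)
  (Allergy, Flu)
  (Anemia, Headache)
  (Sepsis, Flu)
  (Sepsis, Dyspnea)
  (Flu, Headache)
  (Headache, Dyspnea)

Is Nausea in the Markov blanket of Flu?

Nausea is a parent of Flu.
So Nausea ∈ MB(Flu).

Yes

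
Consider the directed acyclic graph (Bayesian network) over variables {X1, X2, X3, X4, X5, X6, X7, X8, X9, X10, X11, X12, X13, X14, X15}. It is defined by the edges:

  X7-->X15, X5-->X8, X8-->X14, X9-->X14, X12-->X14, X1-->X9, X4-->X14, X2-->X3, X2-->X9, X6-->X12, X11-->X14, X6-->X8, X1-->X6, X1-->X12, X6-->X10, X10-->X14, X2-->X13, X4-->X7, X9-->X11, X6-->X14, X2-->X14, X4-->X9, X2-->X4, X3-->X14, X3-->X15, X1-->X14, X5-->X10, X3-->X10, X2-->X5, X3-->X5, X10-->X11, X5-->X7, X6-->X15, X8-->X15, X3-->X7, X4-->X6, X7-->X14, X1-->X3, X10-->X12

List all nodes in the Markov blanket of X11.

A node's Markov blanket = Pa ∪ Ch ∪ (parents of Ch other than the node itself).
X11 has parents X9, X10.
Ch(X11) = {X14}.
Parents of each child, excluding X11:
  X14: X1, X2, X3, X4, X6, X7, X8, X9, X10, X12
Union: {X9, X10} ∪ {X14} ∪ {X1, X2, X3, X4, X6, X7, X8, X9, X10, X12} = {X1, X2, X3, X4, X6, X7, X8, X9, X10, X12, X14}.

{X1, X2, X3, X4, X6, X7, X8, X9, X10, X12, X14}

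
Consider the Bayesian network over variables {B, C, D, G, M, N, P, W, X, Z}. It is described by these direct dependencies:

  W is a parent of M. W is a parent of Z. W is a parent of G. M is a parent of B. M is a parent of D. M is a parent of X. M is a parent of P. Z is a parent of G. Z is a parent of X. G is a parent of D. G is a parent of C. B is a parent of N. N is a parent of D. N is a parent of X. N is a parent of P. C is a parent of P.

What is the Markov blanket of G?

By definition, MB(G) is built from G's parents, G's children, and the co-parents of G.
Pa(G) = {W, Z}.
Children of G: C, D.
Parents of each child, excluding G:
  parents(D) \ {G} = {M, N}.
  C: no additional parents.
MB(G) = {C, D, M, N, W, Z}.

{C, D, M, N, W, Z}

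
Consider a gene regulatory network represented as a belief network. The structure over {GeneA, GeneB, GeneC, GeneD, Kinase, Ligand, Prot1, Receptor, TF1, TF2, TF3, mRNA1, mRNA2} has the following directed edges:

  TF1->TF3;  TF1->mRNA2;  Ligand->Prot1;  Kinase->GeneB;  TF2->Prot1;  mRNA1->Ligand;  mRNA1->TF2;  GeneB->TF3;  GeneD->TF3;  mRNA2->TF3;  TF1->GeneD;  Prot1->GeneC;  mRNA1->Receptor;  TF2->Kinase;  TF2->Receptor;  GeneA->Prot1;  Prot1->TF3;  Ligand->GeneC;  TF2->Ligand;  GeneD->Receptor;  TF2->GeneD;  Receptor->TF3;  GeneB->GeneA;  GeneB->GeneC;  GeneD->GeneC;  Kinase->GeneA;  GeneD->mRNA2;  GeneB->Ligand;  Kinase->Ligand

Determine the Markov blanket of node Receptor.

{GeneB, GeneD, Prot1, TF1, TF2, TF3, mRNA1, mRNA2}

By definition, MB(Receptor) is built from Receptor's parents, Receptor's children, and the co-parents of Receptor.
Parents of Receptor: GeneD, TF2, mRNA1.
Receptor's children: TF3.
Parents of each child, excluding Receptor:
  TF3: GeneB, GeneD, Prot1, TF1, mRNA2
So the Markov blanket of Receptor is {GeneB, GeneD, Prot1, TF1, TF2, TF3, mRNA1, mRNA2}.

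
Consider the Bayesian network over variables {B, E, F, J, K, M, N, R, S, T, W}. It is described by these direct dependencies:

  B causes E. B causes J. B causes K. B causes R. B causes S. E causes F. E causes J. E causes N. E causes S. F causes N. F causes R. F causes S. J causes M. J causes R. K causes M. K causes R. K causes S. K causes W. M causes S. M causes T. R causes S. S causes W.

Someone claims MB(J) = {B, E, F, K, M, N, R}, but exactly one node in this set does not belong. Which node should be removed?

N

Recall MB(v) = parents ∪ children ∪ spouses, where spouses are the other parents of v's children.
Ch(J) = {M, R}.
Pa(J) = {B, E}.
Other parents of J's children:
  M also has parent K.
  parents(R) \ {J} = {B, F, K}.
MB(J) = {B, E, F, K, M, R}.
N is neither a parent, child, nor co-parent of J, so it does not belong.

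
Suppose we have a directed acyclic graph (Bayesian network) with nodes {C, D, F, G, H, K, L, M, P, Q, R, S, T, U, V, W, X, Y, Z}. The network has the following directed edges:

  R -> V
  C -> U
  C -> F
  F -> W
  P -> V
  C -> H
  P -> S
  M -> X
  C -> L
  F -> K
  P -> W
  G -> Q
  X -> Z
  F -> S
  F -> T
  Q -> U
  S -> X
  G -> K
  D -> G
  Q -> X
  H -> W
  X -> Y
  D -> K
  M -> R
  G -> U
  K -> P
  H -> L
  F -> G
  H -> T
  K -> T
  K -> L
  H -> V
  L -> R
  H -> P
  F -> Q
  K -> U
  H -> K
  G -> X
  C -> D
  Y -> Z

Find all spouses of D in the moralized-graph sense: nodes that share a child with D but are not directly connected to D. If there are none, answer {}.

{F, H}

Children of D: G, K.
  G also has parent F.
  parents(K) \ {D} = {F, G, H}.
Excluding nodes already adjacent to D (C, G, K), the co-parent-only contribution is {F, H}.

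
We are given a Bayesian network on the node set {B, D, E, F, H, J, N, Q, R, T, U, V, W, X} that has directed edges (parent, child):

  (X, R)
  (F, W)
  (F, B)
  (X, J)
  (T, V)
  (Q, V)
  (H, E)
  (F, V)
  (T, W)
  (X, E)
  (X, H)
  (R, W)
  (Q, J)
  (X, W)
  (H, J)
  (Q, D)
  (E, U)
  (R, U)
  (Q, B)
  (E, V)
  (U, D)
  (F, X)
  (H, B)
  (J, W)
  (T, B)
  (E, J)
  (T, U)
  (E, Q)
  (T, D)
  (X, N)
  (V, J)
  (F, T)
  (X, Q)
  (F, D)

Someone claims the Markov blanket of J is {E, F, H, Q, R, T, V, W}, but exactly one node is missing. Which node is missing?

X

Recall MB(v) = parents ∪ children ∪ spouses, where spouses are the other parents of v's children.
J's parents: E, H, Q, V, X.
Children of J: W.
For each child, the remaining parents (spouses of J):
  W: F, R, T, X
MB(J) = {E, F, H, Q, R, T, V, W, X}.
Comparing with the claimed set, X is missing.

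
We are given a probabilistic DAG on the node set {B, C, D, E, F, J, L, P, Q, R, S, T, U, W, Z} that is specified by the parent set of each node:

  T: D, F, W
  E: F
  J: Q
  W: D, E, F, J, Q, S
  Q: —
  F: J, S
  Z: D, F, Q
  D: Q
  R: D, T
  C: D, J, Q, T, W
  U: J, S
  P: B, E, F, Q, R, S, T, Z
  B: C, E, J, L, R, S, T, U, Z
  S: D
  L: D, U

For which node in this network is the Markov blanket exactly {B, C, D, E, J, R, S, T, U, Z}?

L

The target node must have every member of {B, C, D, E, J, R, S, T, U, Z} as a parent, child, or co-parent, and no others.
Parents of L: D, U; children: B; co-parents: C, E, J, R, S, T, U, Z.
These exactly cover the given set, so the node is L.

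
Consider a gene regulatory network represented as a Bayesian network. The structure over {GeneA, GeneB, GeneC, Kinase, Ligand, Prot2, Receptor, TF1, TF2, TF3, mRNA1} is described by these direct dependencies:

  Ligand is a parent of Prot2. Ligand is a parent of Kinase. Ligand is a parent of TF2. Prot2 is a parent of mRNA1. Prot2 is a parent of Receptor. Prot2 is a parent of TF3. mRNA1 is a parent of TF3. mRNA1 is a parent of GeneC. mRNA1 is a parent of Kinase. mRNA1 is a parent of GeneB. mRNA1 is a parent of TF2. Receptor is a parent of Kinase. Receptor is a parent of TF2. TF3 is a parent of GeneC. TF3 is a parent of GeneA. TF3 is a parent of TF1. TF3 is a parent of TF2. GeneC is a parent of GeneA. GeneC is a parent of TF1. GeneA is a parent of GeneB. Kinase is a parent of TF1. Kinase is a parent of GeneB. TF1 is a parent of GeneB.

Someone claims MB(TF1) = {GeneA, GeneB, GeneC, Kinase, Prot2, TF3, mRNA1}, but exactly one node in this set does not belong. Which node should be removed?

The Markov blanket of a node is its parents, its children, and the other parents of its children.
Pa(TF1) = {GeneC, Kinase, TF3}.
Ch(TF1) = {GeneB}.
Other parents of TF1's children:
  GeneB's other parents are GeneA, Kinase, mRNA1.
MB(TF1) = {GeneA, GeneB, GeneC, Kinase, TF3, mRNA1}.
Prot2 is neither a parent, child, nor co-parent of TF1, so it does not belong.

Prot2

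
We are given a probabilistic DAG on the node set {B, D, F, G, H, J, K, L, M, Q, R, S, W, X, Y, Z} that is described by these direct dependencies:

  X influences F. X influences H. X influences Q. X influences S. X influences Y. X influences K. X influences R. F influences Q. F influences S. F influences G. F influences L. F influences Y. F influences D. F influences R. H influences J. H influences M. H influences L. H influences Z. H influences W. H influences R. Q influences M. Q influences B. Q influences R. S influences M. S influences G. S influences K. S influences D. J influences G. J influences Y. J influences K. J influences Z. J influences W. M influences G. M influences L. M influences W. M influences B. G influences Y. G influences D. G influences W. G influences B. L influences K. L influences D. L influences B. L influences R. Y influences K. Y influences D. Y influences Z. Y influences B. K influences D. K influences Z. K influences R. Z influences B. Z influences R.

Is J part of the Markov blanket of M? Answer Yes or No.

Yes

J is a co-parent of M: both are parents of G, W.
So J ∈ MB(M).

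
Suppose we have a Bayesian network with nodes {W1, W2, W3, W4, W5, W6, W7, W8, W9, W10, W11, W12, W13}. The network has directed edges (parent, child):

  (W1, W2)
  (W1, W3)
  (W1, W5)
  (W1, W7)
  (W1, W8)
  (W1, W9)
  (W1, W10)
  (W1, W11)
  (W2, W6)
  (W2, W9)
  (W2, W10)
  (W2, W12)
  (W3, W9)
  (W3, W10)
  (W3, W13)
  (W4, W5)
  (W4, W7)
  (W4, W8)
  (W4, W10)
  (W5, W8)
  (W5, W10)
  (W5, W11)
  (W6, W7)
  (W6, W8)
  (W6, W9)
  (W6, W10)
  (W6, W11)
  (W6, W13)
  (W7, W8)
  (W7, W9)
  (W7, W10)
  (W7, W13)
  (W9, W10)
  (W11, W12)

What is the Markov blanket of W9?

{W1, W2, W3, W4, W5, W6, W7, W10}

A node's Markov blanket = Pa ∪ Ch ∪ (parents of Ch other than the node itself).
Ch(W9) = {W10}.
W9 has parents W1, W2, W3, W6, W7.
Parents of each child, excluding W9:
  W10's other parents are W1, W2, W3, W4, W5, W6, W7.
MB(W9) = {W1, W2, W3, W4, W5, W6, W7, W10}.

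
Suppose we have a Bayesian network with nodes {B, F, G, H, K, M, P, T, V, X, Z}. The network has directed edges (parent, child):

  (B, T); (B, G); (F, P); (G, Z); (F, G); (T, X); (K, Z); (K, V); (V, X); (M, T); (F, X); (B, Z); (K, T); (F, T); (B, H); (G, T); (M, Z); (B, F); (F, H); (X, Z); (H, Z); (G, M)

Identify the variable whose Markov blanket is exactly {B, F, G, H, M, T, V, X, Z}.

K

The target node must have every member of {B, F, G, H, M, T, V, X, Z} as a parent, child, or co-parent, and no others.
Parents of K: none; children: T, V, Z; co-parents: B, F, G, H, M, X.
These exactly cover the given set, so the node is K.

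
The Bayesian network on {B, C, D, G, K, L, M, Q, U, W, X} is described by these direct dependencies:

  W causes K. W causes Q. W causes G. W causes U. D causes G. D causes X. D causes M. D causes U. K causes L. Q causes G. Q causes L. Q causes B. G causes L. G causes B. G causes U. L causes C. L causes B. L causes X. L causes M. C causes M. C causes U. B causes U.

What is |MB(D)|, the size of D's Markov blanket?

9

A node's Markov blanket = Pa ∪ Ch ∪ (parents of Ch other than the node itself).
Parents of D: none.
Children of D: G, M, U, X.
Parents of each child, excluding D:
  parents(G) \ {D} = {Q, W}.
  X's other parent is L.
  M also has parents C, L.
  parents(U) \ {D} = {B, C, G, W}.
MB(D) = {B, C, G, L, M, Q, U, W, X}, which has 9 nodes.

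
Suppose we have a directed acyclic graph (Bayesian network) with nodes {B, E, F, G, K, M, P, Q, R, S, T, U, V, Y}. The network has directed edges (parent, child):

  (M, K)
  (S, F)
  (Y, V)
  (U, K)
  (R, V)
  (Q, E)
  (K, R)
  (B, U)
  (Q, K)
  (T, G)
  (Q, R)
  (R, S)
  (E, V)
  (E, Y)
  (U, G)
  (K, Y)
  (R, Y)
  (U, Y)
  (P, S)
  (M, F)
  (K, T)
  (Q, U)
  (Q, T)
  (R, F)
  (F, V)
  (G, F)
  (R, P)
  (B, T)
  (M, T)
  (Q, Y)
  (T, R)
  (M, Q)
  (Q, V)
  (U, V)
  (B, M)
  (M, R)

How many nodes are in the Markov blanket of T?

7

Parents of T: B, K, M, Q.
T's children: G, R.
Other parents of T's children:
  R also has parents K, M, Q.
  G's other parent is U.
MB(T) = {B, G, K, M, Q, R, U}, which has 7 nodes.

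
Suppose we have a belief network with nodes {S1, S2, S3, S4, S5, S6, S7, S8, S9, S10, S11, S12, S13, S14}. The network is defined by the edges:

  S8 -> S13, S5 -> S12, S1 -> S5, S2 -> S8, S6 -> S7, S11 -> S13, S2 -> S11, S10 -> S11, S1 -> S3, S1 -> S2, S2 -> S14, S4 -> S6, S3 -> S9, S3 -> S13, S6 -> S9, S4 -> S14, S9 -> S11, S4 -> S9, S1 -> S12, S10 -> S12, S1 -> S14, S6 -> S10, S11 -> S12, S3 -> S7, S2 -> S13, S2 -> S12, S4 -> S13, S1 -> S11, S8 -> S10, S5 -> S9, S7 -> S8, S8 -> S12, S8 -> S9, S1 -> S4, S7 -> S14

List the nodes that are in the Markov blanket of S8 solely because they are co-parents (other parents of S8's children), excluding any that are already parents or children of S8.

{S1, S3, S4, S5, S6, S11}

Children of S8: S9, S10, S12, S13.
  S9: S3, S4, S5, S6
  S10: S6
  S12: S1, S2, S5, S10, S11
  S13: S2, S3, S4, S11
Excluding nodes already adjacent to S8 (S2, S7, S9, S10, S12, S13), the co-parent-only contribution is {S1, S3, S4, S5, S6, S11}.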